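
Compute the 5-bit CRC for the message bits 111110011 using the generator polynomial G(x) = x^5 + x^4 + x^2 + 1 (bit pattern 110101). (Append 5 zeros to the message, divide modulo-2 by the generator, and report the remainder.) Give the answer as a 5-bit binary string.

01011

Append 5 zeros: 11111001100000. Divide by 110101 (XOR where the leading bit is 1):
  pos 0: 111110 XOR 110101 = 001011
  pos 2: 101101 XOR 110101 = 011000
  pos 3: 110001 XOR 110101 = 000100
  pos 6: 100000 XOR 110101 = 010101
  pos 7: 101010 XOR 110101 = 011111
  pos 8: 111110 XOR 110101 = 001011
Remainder (last 5 bits) = 01011. This is the CRC / FCS.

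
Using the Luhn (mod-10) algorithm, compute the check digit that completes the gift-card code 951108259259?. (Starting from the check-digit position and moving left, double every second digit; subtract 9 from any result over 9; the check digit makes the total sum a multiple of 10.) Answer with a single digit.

0

Partial digits right→left: 9 5 2 9 5 2 8 0 1 1 5 9
Double every second digit counting from the check-digit position (so the 1st, 3rd, 5th, ... of the partial from the right).
  doubled (with −9 where >9): 9 4 1 7 2 1 → sum 24
  kept as-is: 5 9 2 0 1 9 → sum 26
Total = 24 + 26 = 50.
Check digit = (10 − (50 mod 10)) mod 10 = 0.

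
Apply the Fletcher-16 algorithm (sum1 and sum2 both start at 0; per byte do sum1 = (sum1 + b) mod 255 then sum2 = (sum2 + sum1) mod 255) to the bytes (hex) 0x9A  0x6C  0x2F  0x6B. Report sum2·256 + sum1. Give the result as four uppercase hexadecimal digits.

79A1

Running sums (mod 255):
  after byte 0 (0x9A): sum1=154, sum2=154
  after byte 1 (0x6C): sum1=7, sum2=161
  after byte 2 (0x2F): sum1=54, sum2=215
  after byte 3 (0x6B): sum1=161, sum2=121
Checksum = sum2·256 + sum1 = 121·256 + 161 = 31137 = 0x79A1.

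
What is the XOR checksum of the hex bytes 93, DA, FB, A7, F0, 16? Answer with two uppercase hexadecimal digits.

XOR the bytes together:
  start with 0x93
  0x93 ⊕ 0xDA = 0x49
  0x49 ⊕ 0xFB = 0xB2
  0xB2 ⊕ 0xA7 = 0x15
  0x15 ⊕ 0xF0 = 0xE5
  0xE5 ⊕ 0x16 = 0xF3

F3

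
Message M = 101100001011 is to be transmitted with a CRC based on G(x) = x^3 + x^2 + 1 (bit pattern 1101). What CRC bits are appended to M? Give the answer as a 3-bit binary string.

001

Append 3 zeros: 101100001011000. Divide by 1101 (XOR where the leading bit is 1):
  pos 0: 1011 XOR 1101 = 0110
  pos 1: 1100 XOR 1101 = 0001
  pos 4: 1000 XOR 1101 = 0101
  pos 5: 1011 XOR 1101 = 0110
  pos 6: 1100 XOR 1101 = 0001
  pos 9: 1110 XOR 1101 = 0011
  pos 11: 1100 XOR 1101 = 0001
Remainder (last 3 bits) = 001. This is the CRC / FCS.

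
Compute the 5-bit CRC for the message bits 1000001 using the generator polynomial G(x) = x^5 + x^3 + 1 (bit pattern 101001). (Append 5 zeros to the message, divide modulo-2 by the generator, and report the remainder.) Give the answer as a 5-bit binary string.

00110

Append 5 zeros: 100000100000. Divide by 101001 (XOR where the leading bit is 1):
  pos 0: 100000 XOR 101001 = 001001
  pos 2: 100110 XOR 101001 = 001111
  pos 4: 111100 XOR 101001 = 010101
  pos 5: 101010 XOR 101001 = 000011
Remainder (last 5 bits) = 00110. This is the CRC / FCS.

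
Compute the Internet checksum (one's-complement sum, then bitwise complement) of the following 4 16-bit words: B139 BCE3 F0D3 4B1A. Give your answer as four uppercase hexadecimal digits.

One's-complement addition (fold any carry out of bit 15 back into bit 0):
  0xB139 + 0xBCE3 = 0x16E1C → wrap carry → 0x6E1D
  0x6E1D + 0xF0D3 = 0x15EF0 → wrap carry → 0x5EF1
  0x5EF1 + 0x4B1A = 0x0AA0B
One's-complement sum = 0xAA0B.
Checksum = ~0xAA0B & 0xFFFF = 0x55F4.

55F4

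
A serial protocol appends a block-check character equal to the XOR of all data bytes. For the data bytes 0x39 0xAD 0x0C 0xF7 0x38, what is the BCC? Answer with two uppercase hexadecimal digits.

XOR the bytes together:
  start with 0x39
  0x39 ⊕ 0xAD = 0x94
  0x94 ⊕ 0x0C = 0x98
  0x98 ⊕ 0xF7 = 0x6F
  0x6F ⊕ 0x38 = 0x57

57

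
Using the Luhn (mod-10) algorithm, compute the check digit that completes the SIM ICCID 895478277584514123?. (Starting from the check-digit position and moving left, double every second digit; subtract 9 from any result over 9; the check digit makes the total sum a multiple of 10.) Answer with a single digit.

4

Partial digits right→left: 3 2 1 4 1 5 4 8 5 7 7 2 8 7 4 5 9 8
Double every second digit counting from the check-digit position (so the 1st, 3rd, 5th, ... of the partial from the right).
  doubled (with −9 where >9): 6 2 2 8 1 5 7 8 9 → sum 48
  kept as-is: 2 4 5 8 7 2 7 5 8 → sum 48
Total = 48 + 48 = 96.
Check digit = (10 − (96 mod 10)) mod 10 = 4.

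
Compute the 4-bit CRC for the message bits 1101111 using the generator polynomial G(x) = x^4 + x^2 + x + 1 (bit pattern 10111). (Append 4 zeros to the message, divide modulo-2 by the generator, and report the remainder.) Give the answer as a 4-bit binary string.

1111

Append 4 zeros: 11011110000. Divide by 10111 (XOR where the leading bit is 1):
  pos 0: 11011 XOR 10111 = 01100
  pos 1: 11001 XOR 10111 = 01110
  pos 2: 11101 XOR 10111 = 01010
  pos 3: 10100 XOR 10111 = 00011
  pos 6: 11000 XOR 10111 = 01111
Remainder (last 4 bits) = 1111. This is the CRC / FCS.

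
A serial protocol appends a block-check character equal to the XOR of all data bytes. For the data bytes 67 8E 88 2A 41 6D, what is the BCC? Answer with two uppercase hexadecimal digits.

XOR the bytes together:
  start with 0x67
  0x67 ⊕ 0x8E = 0xE9
  0xE9 ⊕ 0x88 = 0x61
  0x61 ⊕ 0x2A = 0x4B
  0x4B ⊕ 0x41 = 0x0A
  0x0A ⊕ 0x6D = 0x67

67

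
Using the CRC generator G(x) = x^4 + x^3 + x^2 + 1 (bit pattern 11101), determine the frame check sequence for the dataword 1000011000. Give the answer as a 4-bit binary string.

1101

Append 4 zeros: 10000110000000. Divide by 11101 (XOR where the leading bit is 1):
  pos 0: 10000 XOR 11101 = 01101
  pos 1: 11011 XOR 11101 = 00110
  pos 3: 11010 XOR 11101 = 00111
  pos 5: 11100 XOR 11101 = 00001
  pos 9: 10000 XOR 11101 = 01101
Remainder (last 4 bits) = 1101. This is the CRC / FCS.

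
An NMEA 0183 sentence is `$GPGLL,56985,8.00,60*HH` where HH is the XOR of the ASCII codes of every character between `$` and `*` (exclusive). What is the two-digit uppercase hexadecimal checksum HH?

XOR the ASCII codes of the payload characters:
  'G' = 0x47 → acc = 0x47
  'P' = 0x50 → acc = 0x17
  'G' = 0x47 → acc = 0x50
  'L' = 0x4C → acc = 0x1C
  'L' = 0x4C → acc = 0x50
  ',' = 0x2C → acc = 0x7C
  '5' = 0x35 → acc = 0x49
  '6' = 0x36 → acc = 0x7F
  '9' = 0x39 → acc = 0x46
  '8' = 0x38 → acc = 0x7E
  '5' = 0x35 → acc = 0x4B
  ',' = 0x2C → acc = 0x67
  '8' = 0x38 → acc = 0x5F
  '.' = 0x2E → acc = 0x71
  '0' = 0x30 → acc = 0x41
  '0' = 0x30 → acc = 0x71
  ',' = 0x2C → acc = 0x5D
  '6' = 0x36 → acc = 0x6B
  '0' = 0x30 → acc = 0x5B
Checksum = 0x5B.

5B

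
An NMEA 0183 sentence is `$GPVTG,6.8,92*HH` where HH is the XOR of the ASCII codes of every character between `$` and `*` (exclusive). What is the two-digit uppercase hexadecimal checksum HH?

79

XOR the ASCII codes of the payload characters:
  'G' = 0x47 → acc = 0x47
  'P' = 0x50 → acc = 0x17
  'V' = 0x56 → acc = 0x41
  'T' = 0x54 → acc = 0x15
  'G' = 0x47 → acc = 0x52
  ',' = 0x2C → acc = 0x7E
  '6' = 0x36 → acc = 0x48
  '.' = 0x2E → acc = 0x66
  '8' = 0x38 → acc = 0x5E
  ',' = 0x2C → acc = 0x72
  '9' = 0x39 → acc = 0x4B
  '2' = 0x32 → acc = 0x79
Checksum = 0x79.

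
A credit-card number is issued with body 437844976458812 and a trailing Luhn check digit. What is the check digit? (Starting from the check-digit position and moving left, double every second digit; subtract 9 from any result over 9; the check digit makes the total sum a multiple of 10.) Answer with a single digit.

Partial digits right→left: 2 1 8 8 5 4 6 7 9 4 4 8 7 3 4
Double every second digit counting from the check-digit position (so the 1st, 3rd, 5th, ... of the partial from the right).
  doubled (with −9 where >9): 4 7 1 3 9 8 5 8 → sum 45
  kept as-is: 1 8 4 7 4 8 3 → sum 35
Total = 45 + 35 = 80.
Check digit = (10 − (80 mod 10)) mod 10 = 0.

0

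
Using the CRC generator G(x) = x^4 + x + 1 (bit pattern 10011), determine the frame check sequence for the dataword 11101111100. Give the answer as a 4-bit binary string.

0100

Append 4 zeros: 111011111000000. Divide by 10011 (XOR where the leading bit is 1):
  pos 0: 11101 XOR 10011 = 01110
  pos 1: 11101 XOR 10011 = 01110
  pos 2: 11101 XOR 10011 = 01110
  pos 3: 11101 XOR 10011 = 01110
  pos 4: 11101 XOR 10011 = 01110
  pos 5: 11100 XOR 10011 = 01111
  pos 6: 11110 XOR 10011 = 01101
  pos 7: 11010 XOR 10011 = 01001
  pos 8: 10010 XOR 10011 = 00001
Remainder (last 4 bits) = 0100. This is the CRC / FCS.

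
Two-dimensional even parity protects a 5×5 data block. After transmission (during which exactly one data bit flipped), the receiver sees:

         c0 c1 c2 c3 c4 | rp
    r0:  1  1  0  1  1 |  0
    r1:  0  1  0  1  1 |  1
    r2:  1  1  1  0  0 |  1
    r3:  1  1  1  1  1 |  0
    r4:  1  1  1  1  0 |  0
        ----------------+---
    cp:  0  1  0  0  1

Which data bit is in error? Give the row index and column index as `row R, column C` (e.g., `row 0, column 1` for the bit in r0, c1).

row 3, column 2

Recompute each row's even parity and compare to rp:
  r0: data parity 0, sent rp 0 → ok
  r1: data parity 1, sent rp 1 → ok
  r2: data parity 1, sent rp 1 → ok
  r3: data parity 1, sent rp 0 → mismatch
  r4: data parity 0, sent rp 0 → ok
Recompute each column's even parity and compare to cp:
  c0: data parity 0, sent cp 0 → ok
  c1: data parity 1, sent cp 1 → ok
  c2: data parity 1, sent cp 0 → mismatch
  c3: data parity 0, sent cp 0 → ok
  c4: data parity 1, sent cp 1 → ok
Exactly one row (r3) and one column (c2) fail → the flipped bit is at their intersection.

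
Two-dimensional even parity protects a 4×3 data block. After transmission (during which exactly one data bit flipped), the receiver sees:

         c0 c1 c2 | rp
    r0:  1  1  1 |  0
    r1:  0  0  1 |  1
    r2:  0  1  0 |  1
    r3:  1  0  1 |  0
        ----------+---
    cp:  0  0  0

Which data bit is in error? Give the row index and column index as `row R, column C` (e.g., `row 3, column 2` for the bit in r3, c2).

Recompute each row's even parity and compare to rp:
  r0: data parity 1, sent rp 0 → mismatch
  r1: data parity 1, sent rp 1 → ok
  r2: data parity 1, sent rp 1 → ok
  r3: data parity 0, sent rp 0 → ok
Recompute each column's even parity and compare to cp:
  c0: data parity 0, sent cp 0 → ok
  c1: data parity 0, sent cp 0 → ok
  c2: data parity 1, sent cp 0 → mismatch
Exactly one row (r0) and one column (c2) fail → the flipped bit is at their intersection.

row 0, column 2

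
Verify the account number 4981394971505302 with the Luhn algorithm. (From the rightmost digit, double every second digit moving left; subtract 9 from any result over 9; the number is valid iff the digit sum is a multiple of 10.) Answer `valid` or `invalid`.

valid

From the right, keep odd positions and double even positions (subtract 9 from any doubled value over 9):
  doubled (positions 2,4,...): 0 1 1 5 8 6 7 8 → sum 36
  kept (positions 1,3,...): 2 3 0 1 9 9 1 9 → sum 34
Total = 70.
70 mod 10 = 0, so the number is valid.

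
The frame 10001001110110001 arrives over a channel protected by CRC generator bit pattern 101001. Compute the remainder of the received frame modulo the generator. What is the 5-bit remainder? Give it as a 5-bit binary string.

00000

Modulo-2 division of 10001001110110001 by 101001:
  pos 0: 100010 XOR 101001 = 001011
  pos 2: 101101 XOR 101001 = 000100
  pos 5: 100110 XOR 101001 = 001111
  pos 7: 111111 XOR 101001 = 010110
  pos 8: 101100 XOR 101001 = 000101
  pos 11: 101001 XOR 101001 = 000000
Remainder = 00000 (zero — the frame passes the CRC check).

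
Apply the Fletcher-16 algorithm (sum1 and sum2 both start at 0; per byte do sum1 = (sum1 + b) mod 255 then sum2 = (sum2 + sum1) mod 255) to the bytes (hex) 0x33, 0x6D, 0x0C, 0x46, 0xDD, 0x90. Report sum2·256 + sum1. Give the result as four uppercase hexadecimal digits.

A561

Running sums (mod 255):
  after byte 0 (0x33): sum1=51, sum2=51
  after byte 1 (0x6D): sum1=160, sum2=211
  after byte 2 (0x0C): sum1=172, sum2=128
  after byte 3 (0x46): sum1=242, sum2=115
  after byte 4 (0xDD): sum1=208, sum2=68
  after byte 5 (0x90): sum1=97, sum2=165
Checksum = sum2·256 + sum1 = 165·256 + 97 = 42337 = 0xA561.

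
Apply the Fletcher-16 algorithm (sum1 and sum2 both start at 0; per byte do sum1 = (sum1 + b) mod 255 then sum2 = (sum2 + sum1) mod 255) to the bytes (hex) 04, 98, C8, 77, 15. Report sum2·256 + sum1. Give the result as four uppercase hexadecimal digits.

D4F1

Running sums (mod 255):
  after byte 0 (04): sum1=4, sum2=4
  after byte 1 (98): sum1=156, sum2=160
  after byte 2 (C8): sum1=101, sum2=6
  after byte 3 (77): sum1=220, sum2=226
  after byte 4 (15): sum1=241, sum2=212
Checksum = sum2·256 + sum1 = 212·256 + 241 = 54513 = 0xD4F1.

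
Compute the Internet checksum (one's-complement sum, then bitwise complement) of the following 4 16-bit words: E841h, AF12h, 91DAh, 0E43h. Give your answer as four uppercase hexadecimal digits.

C88D

One's-complement addition (fold any carry out of bit 15 back into bit 0):
  0xE841 + 0xAF12 = 0x19753 → wrap carry → 0x9754
  0x9754 + 0x91DA = 0x1292E → wrap carry → 0x292F
  0x292F + 0x0E43 = 0x03772
One's-complement sum = 0x3772.
Checksum = ~0x3772 & 0xFFFF = 0xC88D.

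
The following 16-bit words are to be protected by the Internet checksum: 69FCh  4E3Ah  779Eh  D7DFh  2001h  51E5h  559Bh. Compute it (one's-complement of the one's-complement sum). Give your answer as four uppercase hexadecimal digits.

One's-complement addition (fold any carry out of bit 15 back into bit 0):
  0x69FC + 0x4E3A = 0x0B836
  0xB836 + 0x779E = 0x12FD4 → wrap carry → 0x2FD5
  0x2FD5 + 0xD7DF = 0x107B4 → wrap carry → 0x07B5
  0x07B5 + 0x2001 = 0x027B6
  0x27B6 + 0x51E5 = 0x0799B
  0x799B + 0x559B = 0x0CF36
One's-complement sum = 0xCF36.
Checksum = ~0xCF36 & 0xFFFF = 0x30C9.

30C9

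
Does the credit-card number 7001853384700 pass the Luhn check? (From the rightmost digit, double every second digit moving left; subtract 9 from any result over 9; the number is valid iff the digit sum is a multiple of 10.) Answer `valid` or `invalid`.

From the right, keep odd positions and double even positions (subtract 9 from any doubled value over 9):
  doubled (positions 2,4,...): 0 8 6 1 2 0 → sum 17
  kept (positions 1,3,...): 0 7 8 3 8 0 7 → sum 33
Total = 50.
50 mod 10 = 0, so the number is valid.

valid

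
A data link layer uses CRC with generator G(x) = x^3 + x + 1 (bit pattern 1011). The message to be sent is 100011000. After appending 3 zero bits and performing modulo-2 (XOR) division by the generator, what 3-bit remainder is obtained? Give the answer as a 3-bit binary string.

010

Append 3 zeros: 100011000000. Divide by 1011 (XOR where the leading bit is 1):
  pos 0: 1000 XOR 1011 = 0011
  pos 2: 1111 XOR 1011 = 0100
  pos 3: 1000 XOR 1011 = 0011
  pos 5: 1100 XOR 1011 = 0111
  pos 6: 1110 XOR 1011 = 0101
  pos 7: 1010 XOR 1011 = 0001
Remainder (last 3 bits) = 010. This is the CRC / FCS.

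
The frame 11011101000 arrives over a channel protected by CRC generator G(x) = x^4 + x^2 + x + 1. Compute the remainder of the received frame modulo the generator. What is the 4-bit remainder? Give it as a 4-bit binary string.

0000

Modulo-2 division of 11011101000 by 10111:
  pos 0: 11011 XOR 10111 = 01100
  pos 1: 11001 XOR 10111 = 01110
  pos 2: 11100 XOR 10111 = 01011
  pos 3: 10111 XOR 10111 = 00000
Remainder = 0000 (zero — the frame passes the CRC check).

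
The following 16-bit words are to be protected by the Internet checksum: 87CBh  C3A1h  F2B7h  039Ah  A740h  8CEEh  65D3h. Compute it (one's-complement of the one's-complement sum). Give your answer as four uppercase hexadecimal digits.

One's-complement addition (fold any carry out of bit 15 back into bit 0):
  0x87CB + 0xC3A1 = 0x14B6C → wrap carry → 0x4B6D
  0x4B6D + 0xF2B7 = 0x13E24 → wrap carry → 0x3E25
  0x3E25 + 0x039A = 0x041BF
  0x41BF + 0xA740 = 0x0E8FF
  0xE8FF + 0x8CEE = 0x175ED → wrap carry → 0x75EE
  0x75EE + 0x65D3 = 0x0DBC1
One's-complement sum = 0xDBC1.
Checksum = ~0xDBC1 & 0xFFFF = 0x243E.

243E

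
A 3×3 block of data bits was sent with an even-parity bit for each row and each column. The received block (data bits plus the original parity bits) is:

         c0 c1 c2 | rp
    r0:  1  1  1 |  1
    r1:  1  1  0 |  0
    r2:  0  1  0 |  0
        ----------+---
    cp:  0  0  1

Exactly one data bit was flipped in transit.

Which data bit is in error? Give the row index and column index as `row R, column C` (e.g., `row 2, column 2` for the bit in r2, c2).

row 2, column 1

Recompute each row's even parity and compare to rp:
  r0: data parity 1, sent rp 1 → ok
  r1: data parity 0, sent rp 0 → ok
  r2: data parity 1, sent rp 0 → mismatch
Recompute each column's even parity and compare to cp:
  c0: data parity 0, sent cp 0 → ok
  c1: data parity 1, sent cp 0 → mismatch
  c2: data parity 1, sent cp 1 → ok
Exactly one row (r2) and one column (c1) fail → the flipped bit is at their intersection.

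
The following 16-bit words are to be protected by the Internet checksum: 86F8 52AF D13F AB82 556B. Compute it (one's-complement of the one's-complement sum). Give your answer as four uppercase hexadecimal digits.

542A

One's-complement addition (fold any carry out of bit 15 back into bit 0):
  0x86F8 + 0x52AF = 0x0D9A7
  0xD9A7 + 0xD13F = 0x1AAE6 → wrap carry → 0xAAE7
  0xAAE7 + 0xAB82 = 0x15669 → wrap carry → 0x566A
  0x566A + 0x556B = 0x0ABD5
One's-complement sum = 0xABD5.
Checksum = ~0xABD5 & 0xFFFF = 0x542A.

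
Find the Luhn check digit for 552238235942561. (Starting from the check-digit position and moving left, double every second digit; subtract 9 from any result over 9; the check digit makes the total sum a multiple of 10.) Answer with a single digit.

Partial digits right→left: 1 6 5 2 4 9 5 3 2 8 3 2 2 5 5
Double every second digit counting from the check-digit position (so the 1st, 3rd, 5th, ... of the partial from the right).
  doubled (with −9 where >9): 2 1 8 1 4 6 4 1 → sum 27
  kept as-is: 6 2 9 3 8 2 5 → sum 35
Total = 27 + 35 = 62.
Check digit = (10 − (62 mod 10)) mod 10 = 8.

8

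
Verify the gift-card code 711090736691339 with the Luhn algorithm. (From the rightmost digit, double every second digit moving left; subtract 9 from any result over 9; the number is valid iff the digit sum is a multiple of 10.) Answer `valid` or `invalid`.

valid

From the right, keep odd positions and double even positions (subtract 9 from any doubled value over 9):
  doubled (positions 2,4,...): 6 2 3 6 0 0 2 → sum 19
  kept (positions 1,3,...): 9 3 9 6 7 9 1 7 → sum 51
Total = 70.
70 mod 10 = 0, so the number is valid.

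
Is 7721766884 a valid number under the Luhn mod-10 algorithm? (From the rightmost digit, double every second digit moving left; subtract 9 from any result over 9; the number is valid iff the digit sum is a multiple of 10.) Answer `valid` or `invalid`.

From the right, keep odd positions and double even positions (subtract 9 from any doubled value over 9):
  doubled (positions 2,4,...): 7 3 5 4 5 → sum 24
  kept (positions 1,3,...): 4 8 6 1 7 → sum 26
Total = 50.
50 mod 10 = 0, so the number is valid.

valid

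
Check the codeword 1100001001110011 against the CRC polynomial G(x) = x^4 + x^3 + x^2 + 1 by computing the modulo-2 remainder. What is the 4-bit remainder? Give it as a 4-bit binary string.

Modulo-2 division of 1100001001110011 by 11101:
  pos 0: 11000 XOR 11101 = 00101
  pos 2: 10101 XOR 11101 = 01000
  pos 3: 10000 XOR 11101 = 01101
  pos 4: 11010 XOR 11101 = 00111
  pos 6: 11111 XOR 11101 = 00010
  pos 9: 10100 XOR 11101 = 01001
  pos 10: 10011 XOR 11101 = 01110
  pos 11: 11101 XOR 11101 = 00000
Remainder = 0000 (zero — the frame passes the CRC check).

0000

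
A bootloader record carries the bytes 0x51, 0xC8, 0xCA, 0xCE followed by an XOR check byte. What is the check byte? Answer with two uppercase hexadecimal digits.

9D

XOR the bytes together:
  start with 0x51
  0x51 ⊕ 0xC8 = 0x99
  0x99 ⊕ 0xCA = 0x53
  0x53 ⊕ 0xCE = 0x9D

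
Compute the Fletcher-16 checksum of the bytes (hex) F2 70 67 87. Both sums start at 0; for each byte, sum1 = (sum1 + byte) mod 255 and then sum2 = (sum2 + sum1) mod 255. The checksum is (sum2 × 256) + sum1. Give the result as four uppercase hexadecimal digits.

7352

Running sums (mod 255):
  after byte 0 (F2): sum1=242, sum2=242
  after byte 1 (70): sum1=99, sum2=86
  after byte 2 (67): sum1=202, sum2=33
  after byte 3 (87): sum1=82, sum2=115
Checksum = sum2·256 + sum1 = 115·256 + 82 = 29522 = 0x7352.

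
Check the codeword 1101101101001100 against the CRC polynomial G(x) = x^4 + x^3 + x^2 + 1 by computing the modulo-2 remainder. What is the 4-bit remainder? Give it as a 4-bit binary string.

Modulo-2 division of 1101101101001100 by 11101:
  pos 0: 11011 XOR 11101 = 00110
  pos 2: 11001 XOR 11101 = 00100
  pos 4: 10010 XOR 11101 = 01111
  pos 5: 11111 XOR 11101 = 00010
  pos 8: 10001 XOR 11101 = 01100
  pos 9: 11001 XOR 11101 = 00100
  pos 11: 10000 XOR 11101 = 01101
Remainder = 1101 (nonzero — an error is detected).

1101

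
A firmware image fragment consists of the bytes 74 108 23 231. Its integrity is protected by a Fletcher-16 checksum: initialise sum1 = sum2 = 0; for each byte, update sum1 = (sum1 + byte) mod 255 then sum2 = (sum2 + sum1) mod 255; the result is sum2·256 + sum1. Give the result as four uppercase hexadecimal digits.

Running sums (mod 255):
  after byte 0 (74): sum1=74, sum2=74
  after byte 1 (108): sum1=182, sum2=1
  after byte 2 (23): sum1=205, sum2=206
  after byte 3 (231): sum1=181, sum2=132
Checksum = sum2·256 + sum1 = 132·256 + 181 = 33973 = 0x84B5.

84B5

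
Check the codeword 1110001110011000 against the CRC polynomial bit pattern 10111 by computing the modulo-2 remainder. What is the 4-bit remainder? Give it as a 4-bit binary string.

0000

Modulo-2 division of 1110001110011000 by 10111:
  pos 0: 11100 XOR 10111 = 01011
  pos 1: 10110 XOR 10111 = 00001
  pos 5: 11110 XOR 10111 = 01001
  pos 6: 10010 XOR 10111 = 00101
  pos 8: 10111 XOR 10111 = 00000
Remainder = 0000 (zero — the frame passes the CRC check).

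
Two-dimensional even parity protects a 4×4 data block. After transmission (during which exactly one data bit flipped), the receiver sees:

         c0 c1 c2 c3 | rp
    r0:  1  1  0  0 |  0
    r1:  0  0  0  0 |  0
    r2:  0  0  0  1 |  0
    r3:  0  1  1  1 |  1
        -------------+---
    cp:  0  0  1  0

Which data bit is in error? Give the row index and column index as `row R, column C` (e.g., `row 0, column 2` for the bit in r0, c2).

Recompute each row's even parity and compare to rp:
  r0: data parity 0, sent rp 0 → ok
  r1: data parity 0, sent rp 0 → ok
  r2: data parity 1, sent rp 0 → mismatch
  r3: data parity 1, sent rp 1 → ok
Recompute each column's even parity and compare to cp:
  c0: data parity 1, sent cp 0 → mismatch
  c1: data parity 0, sent cp 0 → ok
  c2: data parity 1, sent cp 1 → ok
  c3: data parity 0, sent cp 0 → ok
Exactly one row (r2) and one column (c0) fail → the flipped bit is at their intersection.

row 2, column 0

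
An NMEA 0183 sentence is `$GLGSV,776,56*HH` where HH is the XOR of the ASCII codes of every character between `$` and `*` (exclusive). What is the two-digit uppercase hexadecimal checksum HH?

XOR the ASCII codes of the payload characters:
  'G' = 0x47 → acc = 0x47
  'L' = 0x4C → acc = 0x0B
  'G' = 0x47 → acc = 0x4C
  'S' = 0x53 → acc = 0x1F
  'V' = 0x56 → acc = 0x49
  ',' = 0x2C → acc = 0x65
  '7' = 0x37 → acc = 0x52
  '7' = 0x37 → acc = 0x65
  '6' = 0x36 → acc = 0x53
  ',' = 0x2C → acc = 0x7F
  '5' = 0x35 → acc = 0x4A
  '6' = 0x36 → acc = 0x7C
Checksum = 0x7C.

7C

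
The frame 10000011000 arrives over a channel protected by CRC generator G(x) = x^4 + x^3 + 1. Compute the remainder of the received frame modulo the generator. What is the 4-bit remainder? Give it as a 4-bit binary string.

Modulo-2 division of 10000011000 by 11001:
  pos 0: 10000 XOR 11001 = 01001
  pos 1: 10010 XOR 11001 = 01011
  pos 2: 10111 XOR 11001 = 01110
  pos 3: 11101 XOR 11001 = 00100
  pos 5: 10000 XOR 11001 = 01001
  pos 6: 10010 XOR 11001 = 01011
Remainder = 1011 (nonzero — an error is detected).

1011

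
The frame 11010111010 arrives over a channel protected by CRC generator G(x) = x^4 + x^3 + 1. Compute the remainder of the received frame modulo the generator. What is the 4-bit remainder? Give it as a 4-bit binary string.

0000

Modulo-2 division of 11010111010 by 11001:
  pos 0: 11010 XOR 11001 = 00011
  pos 3: 11111 XOR 11001 = 00110
  pos 5: 11001 XOR 11001 = 00000
Remainder = 0000 (zero — the frame passes the CRC check).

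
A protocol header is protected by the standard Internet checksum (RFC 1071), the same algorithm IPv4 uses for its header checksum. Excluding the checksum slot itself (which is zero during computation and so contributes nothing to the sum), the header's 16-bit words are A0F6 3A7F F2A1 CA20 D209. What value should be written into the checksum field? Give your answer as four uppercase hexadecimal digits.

95BD

One's-complement addition (fold any carry out of bit 15 back into bit 0):
  0xA0F6 + 0x3A7F = 0x0DB75
  0xDB75 + 0xF2A1 = 0x1CE16 → wrap carry → 0xCE17
  0xCE17 + 0xCA20 = 0x19837 → wrap carry → 0x9838
  0x9838 + 0xD209 = 0x16A41 → wrap carry → 0x6A42
One's-complement sum = 0x6A42.
Checksum = ~0x6A42 & 0xFFFF = 0x95BD.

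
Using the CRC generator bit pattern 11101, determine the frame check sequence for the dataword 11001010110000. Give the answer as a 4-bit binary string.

Append 4 zeros: 110010101100000000. Divide by 11101 (XOR where the leading bit is 1):
  pos 0: 11001 XOR 11101 = 00100
  pos 2: 10001 XOR 11101 = 01100
  pos 3: 11000 XOR 11101 = 00101
  pos 5: 10111 XOR 11101 = 01010
  pos 6: 10100 XOR 11101 = 01001
  pos 7: 10010 XOR 11101 = 01111
  pos 8: 11110 XOR 11101 = 00011
  pos 11: 11000 XOR 11101 = 00101
  pos 13: 10100 XOR 11101 = 01001
Remainder (last 4 bits) = 1001. This is the CRC / FCS.

1001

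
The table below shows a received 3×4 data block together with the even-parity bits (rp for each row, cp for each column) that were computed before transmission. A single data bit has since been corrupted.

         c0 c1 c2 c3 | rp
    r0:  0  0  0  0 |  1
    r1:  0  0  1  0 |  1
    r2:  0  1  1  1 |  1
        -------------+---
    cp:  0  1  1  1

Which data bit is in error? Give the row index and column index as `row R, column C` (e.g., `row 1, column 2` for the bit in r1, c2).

row 0, column 2

Recompute each row's even parity and compare to rp:
  r0: data parity 0, sent rp 1 → mismatch
  r1: data parity 1, sent rp 1 → ok
  r2: data parity 1, sent rp 1 → ok
Recompute each column's even parity and compare to cp:
  c0: data parity 0, sent cp 0 → ok
  c1: data parity 1, sent cp 1 → ok
  c2: data parity 0, sent cp 1 → mismatch
  c3: data parity 1, sent cp 1 → ok
Exactly one row (r0) and one column (c2) fail → the flipped bit is at their intersection.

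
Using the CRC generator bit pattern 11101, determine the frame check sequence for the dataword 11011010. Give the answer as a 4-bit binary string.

Append 4 zeros: 110110100000. Divide by 11101 (XOR where the leading bit is 1):
  pos 0: 11011 XOR 11101 = 00110
  pos 2: 11001 XOR 11101 = 00100
  pos 4: 10000 XOR 11101 = 01101
  pos 5: 11010 XOR 11101 = 00111
  pos 7: 11100 XOR 11101 = 00001
Remainder (last 4 bits) = 0001. This is the CRC / FCS.

0001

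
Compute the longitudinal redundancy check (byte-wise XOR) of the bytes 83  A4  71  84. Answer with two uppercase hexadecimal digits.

XOR the bytes together:
  start with 0x83
  0x83 ⊕ 0xA4 = 0x27
  0x27 ⊕ 0x71 = 0x56
  0x56 ⊕ 0x84 = 0xD2

D2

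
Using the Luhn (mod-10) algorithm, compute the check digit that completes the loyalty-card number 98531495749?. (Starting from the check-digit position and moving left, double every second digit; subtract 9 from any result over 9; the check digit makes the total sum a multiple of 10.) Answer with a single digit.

1

Partial digits right→left: 9 4 7 5 9 4 1 3 5 8 9
Double every second digit counting from the check-digit position (so the 1st, 3rd, 5th, ... of the partial from the right).
  doubled (with −9 where >9): 9 5 9 2 1 9 → sum 35
  kept as-is: 4 5 4 3 8 → sum 24
Total = 35 + 24 = 59.
Check digit = (10 − (59 mod 10)) mod 10 = 1.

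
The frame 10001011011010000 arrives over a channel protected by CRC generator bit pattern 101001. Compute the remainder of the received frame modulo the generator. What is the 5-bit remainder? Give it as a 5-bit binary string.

Modulo-2 division of 10001011011010000 by 101001:
  pos 0: 100010 XOR 101001 = 001011
  pos 2: 101111 XOR 101001 = 000110
  pos 5: 110011 XOR 101001 = 011010
  pos 6: 110100 XOR 101001 = 011101
  pos 7: 111011 XOR 101001 = 010010
  pos 8: 100100 XOR 101001 = 001101
  pos 10: 110100 XOR 101001 = 011101
  pos 11: 111010 XOR 101001 = 010011
Remainder = 10011 (nonzero — an error is detected).

10011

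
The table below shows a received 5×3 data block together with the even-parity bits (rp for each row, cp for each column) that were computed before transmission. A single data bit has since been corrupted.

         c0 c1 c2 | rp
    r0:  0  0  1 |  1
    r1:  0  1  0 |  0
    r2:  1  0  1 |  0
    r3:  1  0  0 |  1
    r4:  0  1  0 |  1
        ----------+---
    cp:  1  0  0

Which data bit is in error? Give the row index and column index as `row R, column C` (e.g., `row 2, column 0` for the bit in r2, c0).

row 1, column 0

Recompute each row's even parity and compare to rp:
  r0: data parity 1, sent rp 1 → ok
  r1: data parity 1, sent rp 0 → mismatch
  r2: data parity 0, sent rp 0 → ok
  r3: data parity 1, sent rp 1 → ok
  r4: data parity 1, sent rp 1 → ok
Recompute each column's even parity and compare to cp:
  c0: data parity 0, sent cp 1 → mismatch
  c1: data parity 0, sent cp 0 → ok
  c2: data parity 0, sent cp 0 → ok
Exactly one row (r1) and one column (c0) fail → the flipped bit is at their intersection.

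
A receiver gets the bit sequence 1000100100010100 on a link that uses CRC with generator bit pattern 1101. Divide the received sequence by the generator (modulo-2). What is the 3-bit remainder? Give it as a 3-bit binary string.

100

Modulo-2 division of 1000100100010100 by 1101:
  pos 0: 1000 XOR 1101 = 0101
  pos 1: 1011 XOR 1101 = 0110
  pos 2: 1100 XOR 1101 = 0001
  pos 5: 1010 XOR 1101 = 0111
  pos 6: 1110 XOR 1101 = 0011
  pos 8: 1101 XOR 1101 = 0000
Remainder = 100 (nonzero — an error is detected).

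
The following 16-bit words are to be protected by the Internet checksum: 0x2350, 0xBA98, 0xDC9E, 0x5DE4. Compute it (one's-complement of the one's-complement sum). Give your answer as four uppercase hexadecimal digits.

One's-complement addition (fold any carry out of bit 15 back into bit 0):
  0x2350 + 0xBA98 = 0x0DDE8
  0xDDE8 + 0xDC9E = 0x1BA86 → wrap carry → 0xBA87
  0xBA87 + 0x5DE4 = 0x1186B → wrap carry → 0x186C
One's-complement sum = 0x186C.
Checksum = ~0x186C & 0xFFFF = 0xE793.

E793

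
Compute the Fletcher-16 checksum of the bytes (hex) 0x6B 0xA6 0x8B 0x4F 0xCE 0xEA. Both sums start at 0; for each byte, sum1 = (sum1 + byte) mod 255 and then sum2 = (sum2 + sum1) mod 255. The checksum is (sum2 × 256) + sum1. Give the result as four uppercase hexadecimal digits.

6AA6

Running sums (mod 255):
  after byte 0 (0x6B): sum1=107, sum2=107
  after byte 1 (0xA6): sum1=18, sum2=125
  after byte 2 (0x8B): sum1=157, sum2=27
  after byte 3 (0x4F): sum1=236, sum2=8
  after byte 4 (0xCE): sum1=187, sum2=195
  after byte 5 (0xEA): sum1=166, sum2=106
Checksum = sum2·256 + sum1 = 106·256 + 166 = 27302 = 0x6AA6.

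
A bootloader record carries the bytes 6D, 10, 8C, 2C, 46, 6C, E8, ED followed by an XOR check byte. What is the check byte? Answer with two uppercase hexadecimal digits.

XOR the bytes together:
  start with 0x6D
  0x6D ⊕ 0x10 = 0x7D
  0x7D ⊕ 0x8C = 0xF1
  0xF1 ⊕ 0x2C = 0xDD
  0xDD ⊕ 0x46 = 0x9B
  0x9B ⊕ 0x6C = 0xF7
  0xF7 ⊕ 0xE8 = 0x1F
  0x1F ⊕ 0xED = 0xF2

F2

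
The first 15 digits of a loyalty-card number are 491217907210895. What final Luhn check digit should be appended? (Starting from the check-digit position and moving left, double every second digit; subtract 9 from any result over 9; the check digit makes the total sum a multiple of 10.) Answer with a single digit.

5

Partial digits right→left: 5 9 8 0 1 2 7 0 9 7 1 2 1 9 4
Double every second digit counting from the check-digit position (so the 1st, 3rd, 5th, ... of the partial from the right).
  doubled (with −9 where >9): 1 7 2 5 9 2 2 8 → sum 36
  kept as-is: 9 0 2 0 7 2 9 → sum 29
Total = 36 + 29 = 65.
Check digit = (10 − (65 mod 10)) mod 10 = 5.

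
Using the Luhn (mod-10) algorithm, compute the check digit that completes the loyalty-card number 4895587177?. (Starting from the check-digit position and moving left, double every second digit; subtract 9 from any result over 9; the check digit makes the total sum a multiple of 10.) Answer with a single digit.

Partial digits right→left: 7 7 1 7 8 5 5 9 8 4
Double every second digit counting from the check-digit position (so the 1st, 3rd, 5th, ... of the partial from the right).
  doubled (with −9 where >9): 5 2 7 1 7 → sum 22
  kept as-is: 7 7 5 9 4 → sum 32
Total = 22 + 32 = 54.
Check digit = (10 − (54 mod 10)) mod 10 = 6.

6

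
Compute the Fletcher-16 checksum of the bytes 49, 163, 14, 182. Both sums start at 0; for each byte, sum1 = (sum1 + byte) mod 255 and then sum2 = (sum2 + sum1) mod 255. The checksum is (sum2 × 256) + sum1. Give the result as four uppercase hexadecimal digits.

Running sums (mod 255):
  after byte 0 (49): sum1=49, sum2=49
  after byte 1 (163): sum1=212, sum2=6
  after byte 2 (14): sum1=226, sum2=232
  after byte 3 (182): sum1=153, sum2=130
Checksum = sum2·256 + sum1 = 130·256 + 153 = 33433 = 0x8299.

8299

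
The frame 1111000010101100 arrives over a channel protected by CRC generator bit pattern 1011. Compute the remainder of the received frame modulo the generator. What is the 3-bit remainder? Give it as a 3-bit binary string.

000

Modulo-2 division of 1111000010101100 by 1011:
  pos 0: 1111 XOR 1011 = 0100
  pos 1: 1000 XOR 1011 = 0011
  pos 3: 1100 XOR 1011 = 0111
  pos 4: 1110 XOR 1011 = 0101
  pos 5: 1011 XOR 1011 = 0000
  pos 10: 1011 XOR 1011 = 0000
Remainder = 000 (zero — the frame passes the CRC check).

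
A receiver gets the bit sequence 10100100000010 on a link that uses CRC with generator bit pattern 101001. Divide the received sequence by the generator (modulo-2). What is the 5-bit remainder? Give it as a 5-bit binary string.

Modulo-2 division of 10100100000010 by 101001:
  pos 0: 101001 XOR 101001 = 000000
Remainder = 00010 (nonzero — an error is detected).

00010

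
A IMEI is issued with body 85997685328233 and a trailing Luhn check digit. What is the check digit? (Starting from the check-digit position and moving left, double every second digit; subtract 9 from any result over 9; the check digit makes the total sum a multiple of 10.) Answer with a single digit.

Partial digits right→left: 3 3 2 8 2 3 5 8 6 7 9 9 5 8
Double every second digit counting from the check-digit position (so the 1st, 3rd, 5th, ... of the partial from the right).
  doubled (with −9 where >9): 6 4 4 1 3 9 1 → sum 28
  kept as-is: 3 8 3 8 7 9 8 → sum 46
Total = 28 + 46 = 74.
Check digit = (10 − (74 mod 10)) mod 10 = 6.

6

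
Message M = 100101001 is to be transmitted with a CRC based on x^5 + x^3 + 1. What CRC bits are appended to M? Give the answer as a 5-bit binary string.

Append 5 zeros: 10010100100000. Divide by 101001 (XOR where the leading bit is 1):
  pos 0: 100101 XOR 101001 = 001100
  pos 2: 110000 XOR 101001 = 011001
  pos 3: 110011 XOR 101001 = 011010
  pos 4: 110100 XOR 101001 = 011101
  pos 5: 111010 XOR 101001 = 010011
  pos 6: 100110 XOR 101001 = 001111
  pos 8: 111100 XOR 101001 = 010101
Remainder (last 5 bits) = 10101. This is the CRC / FCS.

10101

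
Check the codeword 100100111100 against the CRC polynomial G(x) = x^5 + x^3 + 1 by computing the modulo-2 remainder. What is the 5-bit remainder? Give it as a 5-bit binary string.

00000

Modulo-2 division of 100100111100 by 101001:
  pos 0: 100100 XOR 101001 = 001101
  pos 2: 110111 XOR 101001 = 011110
  pos 3: 111101 XOR 101001 = 010100
  pos 4: 101001 XOR 101001 = 000000
Remainder = 00000 (zero — the frame passes the CRC check).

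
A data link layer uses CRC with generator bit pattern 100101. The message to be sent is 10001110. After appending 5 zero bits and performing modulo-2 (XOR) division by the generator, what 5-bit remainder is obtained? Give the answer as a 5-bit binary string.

11101

Append 5 zeros: 1000111000000. Divide by 100101 (XOR where the leading bit is 1):
  pos 0: 100011 XOR 100101 = 000110
  pos 3: 110100 XOR 100101 = 010001
  pos 4: 100010 XOR 100101 = 000111
  pos 7: 111000 XOR 100101 = 011101
Remainder (last 5 bits) = 11101. This is the CRC / FCS.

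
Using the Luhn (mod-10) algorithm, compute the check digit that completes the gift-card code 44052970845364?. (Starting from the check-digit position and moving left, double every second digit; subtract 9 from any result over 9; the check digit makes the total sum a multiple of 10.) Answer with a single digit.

8

Partial digits right→left: 4 6 3 5 4 8 0 7 9 2 5 0 4 4
Double every second digit counting from the check-digit position (so the 1st, 3rd, 5th, ... of the partial from the right).
  doubled (with −9 where >9): 8 6 8 0 9 1 8 → sum 40
  kept as-is: 6 5 8 7 2 0 4 → sum 32
Total = 40 + 32 = 72.
Check digit = (10 − (72 mod 10)) mod 10 = 8.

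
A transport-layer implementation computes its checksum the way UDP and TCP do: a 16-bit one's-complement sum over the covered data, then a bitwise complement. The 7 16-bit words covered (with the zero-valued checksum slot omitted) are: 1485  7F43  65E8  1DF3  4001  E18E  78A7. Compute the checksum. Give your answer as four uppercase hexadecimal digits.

4E24

One's-complement addition (fold any carry out of bit 15 back into bit 0):
  0x1485 + 0x7F43 = 0x093C8
  0x93C8 + 0x65E8 = 0x0F9B0
  0xF9B0 + 0x1DF3 = 0x117A3 → wrap carry → 0x17A4
  0x17A4 + 0x4001 = 0x057A5
  0x57A5 + 0xE18E = 0x13933 → wrap carry → 0x3934
  0x3934 + 0x78A7 = 0x0B1DB
One's-complement sum = 0xB1DB.
Checksum = ~0xB1DB & 0xFFFF = 0x4E24.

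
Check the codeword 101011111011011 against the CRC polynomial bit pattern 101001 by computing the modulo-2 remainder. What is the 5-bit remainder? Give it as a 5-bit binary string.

Modulo-2 division of 101011111011011 by 101001:
  pos 0: 101011 XOR 101001 = 000010
  pos 4: 101110 XOR 101001 = 000111
  pos 7: 111110 XOR 101001 = 010111
  pos 8: 101111 XOR 101001 = 000110
Remainder = 01101 (nonzero — an error is detected).

01101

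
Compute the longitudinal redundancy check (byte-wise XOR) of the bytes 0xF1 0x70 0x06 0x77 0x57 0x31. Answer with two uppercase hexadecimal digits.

XOR the bytes together:
  start with 0xF1
  0xF1 ⊕ 0x70 = 0x81
  0x81 ⊕ 0x06 = 0x87
  0x87 ⊕ 0x77 = 0xF0
  0xF0 ⊕ 0x57 = 0xA7
  0xA7 ⊕ 0x31 = 0x96

96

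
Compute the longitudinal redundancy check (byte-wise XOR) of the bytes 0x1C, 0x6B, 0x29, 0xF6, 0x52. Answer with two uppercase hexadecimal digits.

XOR the bytes together:
  start with 0x1C
  0x1C ⊕ 0x6B = 0x77
  0x77 ⊕ 0x29 = 0x5E
  0x5E ⊕ 0xF6 = 0xA8
  0xA8 ⊕ 0x52 = 0xFA

FA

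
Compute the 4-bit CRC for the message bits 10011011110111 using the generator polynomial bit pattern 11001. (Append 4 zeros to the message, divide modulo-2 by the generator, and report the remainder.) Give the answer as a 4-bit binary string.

Append 4 zeros: 100110111101110000. Divide by 11001 (XOR where the leading bit is 1):
  pos 0: 10011 XOR 11001 = 01010
  pos 1: 10100 XOR 11001 = 01101
  pos 2: 11011 XOR 11001 = 00010
  pos 5: 10111 XOR 11001 = 01110
  pos 6: 11100 XOR 11001 = 00101
  pos 8: 10111 XOR 11001 = 01110
  pos 9: 11101 XOR 11001 = 00100
  pos 11: 10000 XOR 11001 = 01001
  pos 12: 10010 XOR 11001 = 01011
  pos 13: 10110 XOR 11001 = 01111
Remainder (last 4 bits) = 1111. This is the CRC / FCS.

1111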